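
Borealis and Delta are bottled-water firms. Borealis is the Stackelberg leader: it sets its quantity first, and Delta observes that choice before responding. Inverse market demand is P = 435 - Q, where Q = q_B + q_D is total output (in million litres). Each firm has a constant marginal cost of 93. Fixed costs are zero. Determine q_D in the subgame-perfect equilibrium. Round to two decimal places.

85.50

Solve by backward induction. Given q_B, the follower Delta maximises π_D = (435 - q_B - q_D)q_D - 93q_D.
Follower FOC: 342 - q_B - 2q_D = 0, so q_D(q_B) = (342 - q_B)/2.
The leader anticipates this reaction. Substituting into P = 435 - Q gives P = 264 - (1/2)q_B, so π_B = (264 - (1/2)q_B)q_B - 93q_B.
The leader's first-order condition 171 - q_B = 0 yields q_B = 171.
Then q_D = (342 - 171)/2 = 171/2.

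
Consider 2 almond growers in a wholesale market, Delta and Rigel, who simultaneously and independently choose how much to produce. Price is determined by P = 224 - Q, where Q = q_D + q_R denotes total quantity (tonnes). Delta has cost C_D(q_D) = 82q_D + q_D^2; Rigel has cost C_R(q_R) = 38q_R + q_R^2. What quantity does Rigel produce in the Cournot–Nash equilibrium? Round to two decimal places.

40.13

Delta's profit: π_D = (224 - Q)q_D - (82q_D + q_D²). Setting ∂π_D/∂q_D = 0: 142 - 4q_D - (q_R) = 0.
Rigel's first-order condition: 186 - 4q_R - (q_D) = 0.
Best responses: q_D = (142 - q_R)/4, q_R = (186 - q_D)/4.
Substituting one into the other gives q_D = 382/15 and q_R = 602/15.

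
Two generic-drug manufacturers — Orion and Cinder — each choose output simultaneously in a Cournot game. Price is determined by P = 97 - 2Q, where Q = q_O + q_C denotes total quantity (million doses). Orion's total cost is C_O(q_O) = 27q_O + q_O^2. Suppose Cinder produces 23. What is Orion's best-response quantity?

4

With the rival's output fixed at 23, Orion's profit is π_O = (97 - 2·23 - 2q_O)q_O - (27q_O + q_O²) = (51 - 2q_O)q_O - (27q_O + q_O²).
∂π_O/∂q_O = 24 - 6q_O = 0, so q_O = 4.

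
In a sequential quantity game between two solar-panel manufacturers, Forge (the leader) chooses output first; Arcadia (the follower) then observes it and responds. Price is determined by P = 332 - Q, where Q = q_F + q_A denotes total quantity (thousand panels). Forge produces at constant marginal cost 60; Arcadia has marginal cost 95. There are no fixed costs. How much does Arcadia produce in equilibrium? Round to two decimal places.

The follower Arcadia best-responds to any q_F: π_A = (332 - Q)q_A - 95q_A.
Follower FOC: 237 - q_F - 2q_A = 0, so q_A(q_F) = (237 - q_F)/2.
Forge substitutes q_A(q_F) into its own profit: π_F = q_F(332 - q_F - (237 - q_F)/2) - 60q_F = (427/2 - (1/2)q_F)q_F - 60q_F.
Maximising: ∂π_F/∂q_F = 307/2 - q_F = 0, giving q_F = 307/2.
Then q_A = (237 - 307/2)/2 = 167/4.

41.75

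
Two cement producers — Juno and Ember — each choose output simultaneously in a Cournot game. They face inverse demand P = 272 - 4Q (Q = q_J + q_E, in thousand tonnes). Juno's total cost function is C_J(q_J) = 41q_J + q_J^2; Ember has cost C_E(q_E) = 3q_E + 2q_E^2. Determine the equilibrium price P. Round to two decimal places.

Juno's profit: π_J = (272 - 4Q)q_J - (41q_J + q_J²). Setting ∂π_J/∂q_J = 0: 231 - 10q_J - 4(q_E) = 0.
Ember's profit: π_E = (272 - 4Q)q_E - (3q_E + 2q_E²). Setting ∂π_E/∂q_E = 0: 269 - 12q_E - 4(q_J) = 0.
So q_J = (231 - 4q_E)/10 and q_E = (269 - 4q_J)/12.
Substituting one into the other gives q_J = 212/13 and q_E = 883/52.
Total output Q = 1731/52, so price P = 272 - 4·(1731/52) = 1805/13.

138.85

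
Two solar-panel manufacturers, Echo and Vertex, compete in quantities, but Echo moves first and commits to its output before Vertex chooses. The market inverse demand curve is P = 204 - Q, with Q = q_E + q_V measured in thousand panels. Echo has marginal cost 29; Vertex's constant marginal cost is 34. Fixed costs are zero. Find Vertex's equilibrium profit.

Solve by backward induction. Given q_E, the follower Vertex maximises π_V = (204 - q_E - q_V)q_V - 34q_V.
Follower FOC: 170 - q_E - 2q_V = 0, so q_V(q_E) = (170 - q_E)/2.
Echo substitutes q_V(q_E) into its own profit: π_E = q_E(204 - q_E - (170 - q_E)/2) - 29q_E = (119 - (1/2)q_E)q_E - 29q_E.
The leader's first-order condition 90 - q_E = 0 yields q_E = 90.
Then q_V = (170 - 90)/2 = 40.
Price P = 204 - 130 = 74.
Vertex's profit: (74 - 34)·40 = 1600.

1600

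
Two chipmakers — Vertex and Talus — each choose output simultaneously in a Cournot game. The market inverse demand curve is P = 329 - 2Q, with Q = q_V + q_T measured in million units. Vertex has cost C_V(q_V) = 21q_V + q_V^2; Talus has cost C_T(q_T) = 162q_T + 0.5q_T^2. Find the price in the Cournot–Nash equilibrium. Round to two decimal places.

206.54

Vertex's profit: π_V = (329 - 2Q)q_V - (21q_V + q_V²). Setting ∂π_V/∂q_V = 0: 308 - 6q_V - 2(q_T) = 0.
Talus's profit: π_T = (329 - 2Q)q_T - (162q_T + (1/2)q_T²). Setting ∂π_T/∂q_T = 0: 167 - 5q_T - 2(q_V) = 0.
Rearranging gives the reaction functions q_V = (308 - 2q_T)/6 and q_T = (167 - 2q_V)/5.
Solving the pair: q_V = 603/13, q_T = 193/13.
Total output Q = 796/13, so price P = 329 - 2·(796/13) = 206.5385.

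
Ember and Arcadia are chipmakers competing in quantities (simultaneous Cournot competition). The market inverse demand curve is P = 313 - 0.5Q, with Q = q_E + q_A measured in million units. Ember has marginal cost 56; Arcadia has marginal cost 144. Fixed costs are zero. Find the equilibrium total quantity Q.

Ember's profit: π_E = (313 - 0.5Q)q_E - (56q_E). Setting ∂π_E/∂q_E = 0: 257 - q_E - (1/2)(q_A) = 0.
Arcadia's profit: π_A = (313 - 0.5Q)q_A - (144q_A). Setting ∂π_A/∂q_A = 0: 169 - q_A - (1/2)(q_E) = 0.
Best responses: q_E = (257 - (1/2)q_A), q_A = (169 - (1/2)q_E).
Solving the pair: q_E = 230, q_A = 54.
Total output Q = 230 + 54 = 284.

284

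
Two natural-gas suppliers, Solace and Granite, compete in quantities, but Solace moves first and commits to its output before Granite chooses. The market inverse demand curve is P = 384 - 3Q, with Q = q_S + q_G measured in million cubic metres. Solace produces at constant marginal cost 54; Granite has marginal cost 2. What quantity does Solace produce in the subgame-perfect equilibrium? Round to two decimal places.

Solve by backward induction. Given q_S, the follower Granite maximises π_G = (384 - 3q_S - 3q_G)q_G - 2q_G.
Follower FOC: 382 - 3q_S - 6q_G = 0, so q_G(q_S) = (382 - 3q_S)/6.
Solace substitutes q_G(q_S) into its own profit: π_S = q_S(384 - 3q_S - (382 - 3q_S)/2) - 54q_S = (193 - (3/2)q_S)q_S - 54q_S.
Maximising: ∂π_S/∂q_S = 139 - 3q_S = 0, giving q_S = 139/3.
Then q_G = (382 - 3·(139/3))/6 = 81/2.

46.33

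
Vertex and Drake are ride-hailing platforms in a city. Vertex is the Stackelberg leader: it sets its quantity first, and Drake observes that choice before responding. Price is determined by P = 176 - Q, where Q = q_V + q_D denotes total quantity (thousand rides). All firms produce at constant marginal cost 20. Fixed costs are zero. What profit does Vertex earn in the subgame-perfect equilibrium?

3042

The follower Drake best-responds to any q_V: π_D = (176 - Q)q_D - 20q_D.
Follower FOC: 156 - q_V - 2q_D = 0, so q_D(q_V) = (156 - q_V)/2.
Vertex substitutes q_D(q_V) into its own profit: π_V = q_V(176 - q_V - (156 - q_V)/2) - 20q_V = (98 - (1/2)q_V)q_V - 20q_V.
The leader's first-order condition 78 - q_V = 0 yields q_V = 78.
Then q_D = (156 - 78)/2 = 39.
Price P = 176 - 117 = 59.
Vertex's profit: (59 - 20)·78 = 3042.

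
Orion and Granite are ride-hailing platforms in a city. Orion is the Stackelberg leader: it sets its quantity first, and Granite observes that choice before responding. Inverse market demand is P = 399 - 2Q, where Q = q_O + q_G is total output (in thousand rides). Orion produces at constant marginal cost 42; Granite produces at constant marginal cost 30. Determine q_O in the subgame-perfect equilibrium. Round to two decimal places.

Solve by backward induction. Given q_O, the follower Granite maximises π_G = (399 - 2q_O - 2q_G)q_G - 30q_G.
Setting the follower's marginal profit to zero, 369 - 2q_O - 4q_G = 0, i.e. q_G = (369 - 2q_O)/4.
Orion substitutes q_G(q_O) into its own profit: π_O = q_O(399 - 2q_O - (369 - 2q_O)/2) - 42q_O = (429/2 - q_O)q_O - 42q_O.
The leader's first-order condition 345/2 - 2q_O = 0 yields q_O = 345/4.
Then q_G = (369 - 2·(345/4))/4 = 393/8.

86.25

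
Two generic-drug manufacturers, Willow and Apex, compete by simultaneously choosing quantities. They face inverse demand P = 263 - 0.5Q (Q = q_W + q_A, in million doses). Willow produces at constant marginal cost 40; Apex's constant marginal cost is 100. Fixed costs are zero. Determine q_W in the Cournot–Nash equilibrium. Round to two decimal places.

Willow's profit: π_W = (263 - 0.5Q)q_W - (40q_W). Setting ∂π_W/∂q_W = 0: 223 - q_W - (1/2)(q_A) = 0.
Apex's first-order condition: 163 - q_A - (1/2)(q_W) = 0.
Best responses: q_W = (223 - (1/2)q_A), q_A = (163 - (1/2)q_W).
Solving the pair: q_W = 566/3, q_A = 206/3.

188.67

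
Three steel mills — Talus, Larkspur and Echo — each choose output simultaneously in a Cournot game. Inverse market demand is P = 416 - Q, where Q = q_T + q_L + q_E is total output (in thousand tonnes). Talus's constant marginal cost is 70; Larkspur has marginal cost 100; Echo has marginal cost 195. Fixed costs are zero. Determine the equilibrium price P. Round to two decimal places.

Talus's profit: π_T = (416 - Q)q_T - (70q_T). Setting ∂π_T/∂q_T = 0: 346 - 2q_T - (q_L + q_E) = 0.
Larkspur's first-order condition: 316 - 2q_L - (q_T + q_E) = 0.
Echo's profit: π_E = (416 - Q)q_E - (195q_E). Setting ∂π_E/∂q_E = 0: 221 - 2q_E - (q_T + q_L) = 0.
Adding the 3 first-order conditions: 883 − 4Q = 0, so Q = 883/4.
Back-substituting: q_T = (346 − 883/4) = 501/4, q_L = (316 − 883/4) = 381/4, q_E = (221 − 883/4) = 1/4.
Total output Q = 883/4, so price P = 416 - 883/4 = 781/4.

195.25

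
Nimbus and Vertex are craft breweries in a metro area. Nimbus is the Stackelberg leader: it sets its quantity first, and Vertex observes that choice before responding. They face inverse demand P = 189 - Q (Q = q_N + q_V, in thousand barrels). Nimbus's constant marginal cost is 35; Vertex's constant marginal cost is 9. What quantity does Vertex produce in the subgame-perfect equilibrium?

Solve by backward induction. Given q_N, the follower Vertex maximises π_V = (189 - q_N - q_V)q_V - 9q_V.
Setting the follower's marginal profit to zero, 180 - q_N - 2q_V = 0, i.e. q_V = (180 - q_N)/2.
The leader anticipates this reaction. Substituting into P = 189 - Q gives P = 99 - (1/2)q_N, so π_N = (99 - (1/2)q_N)q_N - 35q_N.
The leader's first-order condition 64 - q_N = 0 yields q_N = 64.
Then q_V = (180 - 64)/2 = 58.

58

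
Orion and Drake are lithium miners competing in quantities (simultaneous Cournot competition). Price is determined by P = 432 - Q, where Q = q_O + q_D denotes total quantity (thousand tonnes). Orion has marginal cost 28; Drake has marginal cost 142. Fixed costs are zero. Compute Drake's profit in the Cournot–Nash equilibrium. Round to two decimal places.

Orion's profit: π_O = (432 - Q)q_O - (28q_O). Setting ∂π_O/∂q_O = 0: 404 - 2q_O - (q_D) = 0.
Drake's first-order condition: 290 - 2q_D - (q_O) = 0.
So q_O = (404 - q_D)/2 and q_D = (290 - q_O)/2.
Solving the pair: q_O = 518/3, q_D = 176/3.
Price P = 432 - 694/3 = 602/3.
Drake's profit: (602/3 - 142)·(176/3) = 3441.7778.

3441.78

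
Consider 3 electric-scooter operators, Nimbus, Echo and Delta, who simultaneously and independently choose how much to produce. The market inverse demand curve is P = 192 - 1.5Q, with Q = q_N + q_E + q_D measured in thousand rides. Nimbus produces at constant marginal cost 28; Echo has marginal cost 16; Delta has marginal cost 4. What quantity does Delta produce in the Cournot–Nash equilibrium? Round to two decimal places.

Nimbus's profit: π_N = (192 - 1.5Q)q_N - (28q_N). Setting ∂π_N/∂q_N = 0: 164 - 3q_N - (3/2)(q_E + q_D) = 0.
Echo's profit: π_E = (192 - 1.5Q)q_E - (16q_E). Setting ∂π_E/∂q_E = 0: 176 - 3q_E - (3/2)(q_N + q_D) = 0.
Delta's first-order condition: 188 - 3q_D - (3/2)(q_N + q_E) = 0.
Adding the 3 conditions: 528 − 3Q − 3Q = 0, i.e. Q = 88.
Back-substituting: q_N = (164 − 132)/(3/2) = 64/3, q_E = (176 − 132)/(3/2) = 88/3, q_D = (188 − 132)/(3/2) = 112/3.

37.33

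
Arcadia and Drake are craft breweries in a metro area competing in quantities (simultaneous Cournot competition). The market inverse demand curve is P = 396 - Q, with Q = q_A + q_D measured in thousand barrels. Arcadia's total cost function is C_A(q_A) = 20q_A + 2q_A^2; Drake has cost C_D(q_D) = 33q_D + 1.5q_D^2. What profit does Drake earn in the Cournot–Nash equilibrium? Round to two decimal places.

Arcadia's profit: π_A = (396 - Q)q_A - (20q_A + 2q_A²). Setting ∂π_A/∂q_A = 0: 376 - 6q_A - (q_D) = 0.
Drake's profit: π_D = (396 - Q)q_D - (33q_D + (3/2)q_D²). Setting ∂π_D/∂q_D = 0: 363 - 5q_D - (q_A) = 0.
Best responses: q_A = (376 - q_D)/6, q_D = (363 - q_A)/5.
Substituting one into the other gives q_A = 1517/29 and q_D = 1802/29.
Price P = 396 - 114.4483 = 281.5517.
Drake's profit: 281.5517·(1802/29) - 33·(1802/29) - (3/2)(1802/29)² = 9652.8062.

9652.81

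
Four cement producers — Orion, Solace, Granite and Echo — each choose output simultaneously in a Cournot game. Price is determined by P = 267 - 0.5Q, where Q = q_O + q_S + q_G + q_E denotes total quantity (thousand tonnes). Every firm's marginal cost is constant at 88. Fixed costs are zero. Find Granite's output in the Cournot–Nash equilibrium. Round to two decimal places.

71.60

Each firm earns π_i = (267 - 0.5Q)q_i - 88q_i.
First-order condition (treating rivals' output as given): 179 - q_i - (1/2)·Σ_{j≠i} q_j = 0.
With identical firms every q_j equals q_i, so Σ_{j≠i} q_j = 3q_i and 179 = (5/2)q_i, giving q_i = 358/5.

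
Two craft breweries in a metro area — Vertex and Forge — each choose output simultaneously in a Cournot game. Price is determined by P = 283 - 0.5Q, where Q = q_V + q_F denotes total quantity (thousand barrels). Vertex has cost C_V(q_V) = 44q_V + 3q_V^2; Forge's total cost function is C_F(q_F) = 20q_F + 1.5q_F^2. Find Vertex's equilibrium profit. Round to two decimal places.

Vertex's profit: π_V = (283 - 0.5Q)q_V - (44q_V + 3q_V²). Setting ∂π_V/∂q_V = 0: 239 - 7q_V - (1/2)(q_F) = 0.
Forge's profit: π_F = (283 - 0.5Q)q_F - (20q_F + (3/2)q_F²). Setting ∂π_F/∂q_F = 0: 263 - 4q_F - (1/2)(q_V) = 0.
Rearranging gives the reaction functions q_V = (239 - (1/2)q_F)/7 and q_F = (263 - (1/2)q_V)/4.
Solving the pair: q_V = 29.7117, q_F = 62.0360.
Price P = 283 - (1/2)·91.7477 = 237.1261.
Vertex's profit: 237.1261·29.7117 - 44·29.7117 - 3·29.7117² = 3089.7503.

3089.75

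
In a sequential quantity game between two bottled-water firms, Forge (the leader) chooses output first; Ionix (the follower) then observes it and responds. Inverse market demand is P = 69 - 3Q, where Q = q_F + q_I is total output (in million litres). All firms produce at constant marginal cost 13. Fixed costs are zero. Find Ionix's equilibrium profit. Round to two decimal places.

65.33

The follower Ionix best-responds to any q_F: π_I = (69 - 3Q)q_I - 13q_I.
Setting the follower's marginal profit to zero, 56 - 3q_F - 6q_I = 0, i.e. q_I = (56 - 3q_F)/6.
The leader anticipates this reaction. Substituting into P = 69 - 3Q gives P = 41 - (3/2)q_F, so π_F = (41 - (3/2)q_F)q_F - 13q_F.
Maximising: ∂π_F/∂q_F = 28 - 3q_F = 0, giving q_F = 28/3.
Then q_I = (56 - 3·(28/3))/6 = 14/3.
Price P = 69 - 3·14 = 27.
Ionix's profit: (27 - 13)·(14/3) = 196/3.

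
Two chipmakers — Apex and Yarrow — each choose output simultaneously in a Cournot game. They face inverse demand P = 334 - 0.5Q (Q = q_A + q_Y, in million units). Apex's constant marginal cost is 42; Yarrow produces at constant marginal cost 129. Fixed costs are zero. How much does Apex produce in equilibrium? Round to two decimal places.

252.67

Apex's profit: π_A = (334 - 0.5Q)q_A - (42q_A). Setting ∂π_A/∂q_A = 0: 292 - q_A - (1/2)(q_Y) = 0.
Yarrow's profit: π_Y = (334 - 0.5Q)q_Y - (129q_Y). Setting ∂π_Y/∂q_Y = 0: 205 - q_Y - (1/2)(q_A) = 0.
So q_A = (292 - (1/2)q_Y) and q_Y = (205 - (1/2)q_A).
Substituting one into the other gives q_A = 758/3 and q_Y = 236/3.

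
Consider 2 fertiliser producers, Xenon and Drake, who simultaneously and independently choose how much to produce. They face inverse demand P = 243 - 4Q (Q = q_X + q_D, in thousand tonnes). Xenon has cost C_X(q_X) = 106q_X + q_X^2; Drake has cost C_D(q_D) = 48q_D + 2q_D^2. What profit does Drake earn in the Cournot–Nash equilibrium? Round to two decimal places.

1090.39

Xenon's profit: π_X = (243 - 4Q)q_X - (106q_X + q_X²). Setting ∂π_X/∂q_X = 0: 137 - 10q_X - 4(q_D) = 0.
Drake's profit: π_D = (243 - 4Q)q_D - (48q_D + 2q_D²). Setting ∂π_D/∂q_D = 0: 195 - 12q_D - 4(q_X) = 0.
So q_X = (137 - 4q_D)/10 and q_D = (195 - 4q_X)/12.
Solving the pair: q_X = 108/13, q_D = 701/52.
Price P = 243 - 4·(1133/52) = 155.8462.
Drake's profit: 155.8462·(701/52) - 48·(701/52) - 2(701/52)² = 1090.3868.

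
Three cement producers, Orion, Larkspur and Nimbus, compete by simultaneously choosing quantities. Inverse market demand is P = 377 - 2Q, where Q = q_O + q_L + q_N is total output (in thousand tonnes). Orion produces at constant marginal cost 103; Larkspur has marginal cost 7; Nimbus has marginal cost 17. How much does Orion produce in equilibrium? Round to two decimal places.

11.50

Orion's profit: π_O = (377 - 2Q)q_O - (103q_O). Setting ∂π_O/∂q_O = 0: 274 - 4q_O - 2(q_L + q_N) = 0.
Larkspur's first-order condition: 370 - 4q_L - 2(q_O + q_N) = 0.
Nimbus's profit: π_N = (377 - 2Q)q_N - (17q_N). Setting ∂π_N/∂q_N = 0: 360 - 4q_N - 2(q_O + q_L) = 0.
Adding the 3 conditions: 1004 − 4Q − 4Q = 0, i.e. Q = 251/2.
Back-substituting: q_O = (274 − 251)/2 = 23/2, q_L = (370 − 251)/2 = 119/2, q_N = (360 − 251)/2 = 109/2.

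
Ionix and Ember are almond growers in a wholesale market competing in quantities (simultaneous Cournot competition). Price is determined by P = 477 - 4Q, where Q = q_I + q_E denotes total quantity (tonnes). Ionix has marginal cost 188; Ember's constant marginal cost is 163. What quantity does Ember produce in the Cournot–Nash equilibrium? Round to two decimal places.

Ionix's profit: π_I = (477 - 4Q)q_I - (188q_I). Setting ∂π_I/∂q_I = 0: 289 - 8q_I - 4(q_E) = 0.
Ember's profit: π_E = (477 - 4Q)q_E - (163q_E). Setting ∂π_E/∂q_E = 0: 314 - 8q_E - 4(q_I) = 0.
Best responses: q_I = (289 - 4q_E)/8, q_E = (314 - 4q_I)/8.
Substituting one into the other gives q_I = 22 and q_E = 113/4.

28.25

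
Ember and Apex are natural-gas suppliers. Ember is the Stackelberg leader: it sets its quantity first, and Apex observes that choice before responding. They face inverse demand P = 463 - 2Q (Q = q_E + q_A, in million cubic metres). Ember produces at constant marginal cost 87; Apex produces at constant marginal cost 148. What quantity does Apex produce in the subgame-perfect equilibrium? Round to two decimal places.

Solve by backward induction. Given q_E, the follower Apex maximises π_A = (463 - 2q_E - 2q_A)q_A - 148q_A.
Setting the follower's marginal profit to zero, 315 - 2q_E - 4q_A = 0, i.e. q_A = (315 - 2q_E)/4.
The leader anticipates this reaction. Substituting into P = 463 - 2Q gives P = 611/2 - q_E, so π_E = (611/2 - q_E)q_E - 87q_E.
The leader's first-order condition 437/2 - 2q_E = 0 yields q_E = 437/4.
Then q_A = (315 - 2·(437/4))/4 = 193/8.

24.13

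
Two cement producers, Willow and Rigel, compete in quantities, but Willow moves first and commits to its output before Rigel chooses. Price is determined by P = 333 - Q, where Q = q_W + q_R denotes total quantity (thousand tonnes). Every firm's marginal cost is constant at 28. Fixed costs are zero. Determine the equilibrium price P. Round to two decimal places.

Solve by backward induction. Given q_W, the follower Rigel maximises π_R = (333 - q_W - q_R)q_R - 28q_R.
Follower FOC: 305 - q_W - 2q_R = 0, so q_R(q_W) = (305 - q_W)/2.
Willow substitutes q_R(q_W) into its own profit: π_W = q_W(333 - q_W - (305 - q_W)/2) - 28q_W = (361/2 - (1/2)q_W)q_W - 28q_W.
Maximising: ∂π_W/∂q_W = 305/2 - q_W = 0, giving q_W = 305/2.
Then q_R = (305 - 305/2)/2 = 305/4.
Total output Q = 915/4, so price P = 333 - 915/4 = 417/4.

104.25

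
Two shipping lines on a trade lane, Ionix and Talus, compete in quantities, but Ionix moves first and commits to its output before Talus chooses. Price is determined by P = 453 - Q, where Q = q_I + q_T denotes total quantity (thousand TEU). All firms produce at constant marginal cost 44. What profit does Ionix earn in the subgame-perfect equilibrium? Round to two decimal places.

20910.13

The follower Talus best-responds to any q_I: π_T = (453 - Q)q_T - 44q_T.
∂π_T/∂q_T = 409 - q_I - 2q_T = 0 gives the reaction function q_T = (409 - q_I)/2.
The leader anticipates this reaction. Substituting into P = 453 - Q gives P = 497/2 - (1/2)q_I, so π_I = (497/2 - (1/2)q_I)q_I - 44q_I.
Leader FOC: 409/2 - q_I = 0, so q_I = 409/2.
Then q_T = (409 - 409/2)/2 = 409/4.
Price P = 453 - 1227/4 = 585/4.
Ionix's profit: (585/4 - 44)·(409/2) = 20910.1250.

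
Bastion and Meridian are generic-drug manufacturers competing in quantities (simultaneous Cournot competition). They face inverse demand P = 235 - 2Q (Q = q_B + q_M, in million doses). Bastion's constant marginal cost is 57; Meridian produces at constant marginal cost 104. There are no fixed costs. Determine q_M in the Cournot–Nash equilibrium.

Bastion's profit: π_B = (235 - 2Q)q_B - (57q_B). Setting ∂π_B/∂q_B = 0: 178 - 4q_B - 2(q_M) = 0.
Meridian's profit: π_M = (235 - 2Q)q_M - (104q_M). Setting ∂π_M/∂q_M = 0: 131 - 4q_M - 2(q_B) = 0.
So q_B = (178 - 2q_M)/4 and q_M = (131 - 2q_B)/4.
Solving the pair: q_B = 75/2, q_M = 14.

14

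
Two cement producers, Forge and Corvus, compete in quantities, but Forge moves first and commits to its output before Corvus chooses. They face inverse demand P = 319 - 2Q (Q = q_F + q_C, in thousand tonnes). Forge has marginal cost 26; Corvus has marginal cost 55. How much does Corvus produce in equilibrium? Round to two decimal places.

The follower Corvus best-responds to any q_F: π_C = (319 - 2Q)q_C - 55q_C.
Setting the follower's marginal profit to zero, 264 - 2q_F - 4q_C = 0, i.e. q_C = (264 - 2q_F)/4.
Forge substitutes q_C(q_F) into its own profit: π_F = q_F(319 - 2q_F - (264 - 2q_F)/2) - 26q_F = (187 - q_F)q_F - 26q_F.
Maximising: ∂π_F/∂q_F = 161 - 2q_F = 0, giving q_F = 161/2.
Then q_C = (264 - 2·(161/2))/4 = 103/4.

25.75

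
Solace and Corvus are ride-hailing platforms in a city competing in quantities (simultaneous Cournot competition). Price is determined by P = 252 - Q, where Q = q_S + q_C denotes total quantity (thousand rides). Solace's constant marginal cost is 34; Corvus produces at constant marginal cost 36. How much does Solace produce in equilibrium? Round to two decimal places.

Solace's profit: π_S = (252 - Q)q_S - (34q_S). Setting ∂π_S/∂q_S = 0: 218 - 2q_S - (q_C) = 0.
Corvus's first-order condition: 216 - 2q_C - (q_S) = 0.
So q_S = (218 - q_C)/2 and q_C = (216 - q_S)/2.
Substituting one into the other gives q_S = 220/3 and q_C = 214/3.

73.33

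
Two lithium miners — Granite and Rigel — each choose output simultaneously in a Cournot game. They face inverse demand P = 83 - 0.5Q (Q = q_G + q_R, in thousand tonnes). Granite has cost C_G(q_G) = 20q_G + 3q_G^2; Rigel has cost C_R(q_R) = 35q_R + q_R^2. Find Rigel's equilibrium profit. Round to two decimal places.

323.02

Granite's profit: π_G = (83 - 0.5Q)q_G - (20q_G + 3q_G²). Setting ∂π_G/∂q_G = 0: 63 - 7q_G - (1/2)(q_R) = 0.
Rigel's first-order condition: 48 - 3q_R - (1/2)(q_G) = 0.
So q_G = (63 - (1/2)q_R)/7 and q_R = (48 - (1/2)q_G)/3.
Solving the pair: q_G = 660/83, q_R = 1218/83.
Price P = 83 - (1/2)·(1878/83) = 71.6867.
Rigel's profit: 71.6867·(1218/83) - 35·(1218/83) - (1218/83)² = 323.0202.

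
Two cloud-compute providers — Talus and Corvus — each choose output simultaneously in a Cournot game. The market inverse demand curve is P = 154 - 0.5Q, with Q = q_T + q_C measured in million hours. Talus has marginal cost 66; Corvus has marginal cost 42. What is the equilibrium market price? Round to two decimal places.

Talus's profit: π_T = (154 - 0.5Q)q_T - (66q_T). Setting ∂π_T/∂q_T = 0: 88 - q_T - (1/2)(q_C) = 0.
Corvus's first-order condition: 112 - q_C - (1/2)(q_T) = 0.
Best responses: q_T = (88 - (1/2)q_C), q_C = (112 - (1/2)q_T).
Solving the pair: q_T = 128/3, q_C = 272/3.
Total output Q = 400/3, so price P = 154 - (1/2)·(400/3) = 262/3.

87.33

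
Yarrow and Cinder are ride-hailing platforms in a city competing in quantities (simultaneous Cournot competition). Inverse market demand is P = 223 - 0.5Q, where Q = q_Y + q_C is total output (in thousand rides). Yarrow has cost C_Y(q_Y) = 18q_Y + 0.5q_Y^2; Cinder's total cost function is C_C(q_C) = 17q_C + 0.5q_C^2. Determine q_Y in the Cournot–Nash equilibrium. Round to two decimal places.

Yarrow's profit: π_Y = (223 - 0.5Q)q_Y - (18q_Y + (1/2)q_Y²). Setting ∂π_Y/∂q_Y = 0: 205 - 2q_Y - (1/2)(q_C) = 0.
Cinder's profit: π_C = (223 - 0.5Q)q_C - (17q_C + (1/2)q_C²). Setting ∂π_C/∂q_C = 0: 206 - 2q_C - (1/2)(q_Y) = 0.
Best responses: q_Y = (205 - (1/2)q_C)/2, q_C = (206 - (1/2)q_Y)/2.
Solving the pair: q_Y = 1228/15, q_C = 1238/15.

81.87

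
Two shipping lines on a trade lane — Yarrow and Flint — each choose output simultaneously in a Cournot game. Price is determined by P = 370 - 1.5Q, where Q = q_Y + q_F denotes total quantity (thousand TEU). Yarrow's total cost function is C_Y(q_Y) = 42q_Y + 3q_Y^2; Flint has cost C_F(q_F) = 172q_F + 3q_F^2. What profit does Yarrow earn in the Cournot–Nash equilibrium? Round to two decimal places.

Yarrow's profit: π_Y = (370 - 1.5Q)q_Y - (42q_Y + 3q_Y²). Setting ∂π_Y/∂q_Y = 0: 328 - 9q_Y - (3/2)(q_F) = 0.
Flint's profit: π_F = (370 - 1.5Q)q_F - (172q_F + 3q_F²). Setting ∂π_F/∂q_F = 0: 198 - 9q_F - (3/2)(q_Y) = 0.
Best responses: q_Y = (328 - (3/2)q_F)/9, q_F = (198 - (3/2)q_Y)/9.
Substituting one into the other gives q_Y = 236/7 and q_F = 344/21.
Price P = 370 - (3/2)·(1052/21) = 294.8571.
Yarrow's profit: 294.8571·(236/7) - 42·(236/7) - 3(236/7)² = 5114.9388.

5114.94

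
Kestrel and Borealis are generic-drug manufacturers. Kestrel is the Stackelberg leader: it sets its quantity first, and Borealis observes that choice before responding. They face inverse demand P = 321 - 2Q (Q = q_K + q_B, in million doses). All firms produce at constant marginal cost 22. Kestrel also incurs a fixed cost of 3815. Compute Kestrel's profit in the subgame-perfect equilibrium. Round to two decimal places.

1772.56

The follower Borealis best-responds to any q_K: π_B = (321 - 2Q)q_B - 22q_B.
∂π_B/∂q_B = 299 - 2q_K - 4q_B = 0 gives the reaction function q_B = (299 - 2q_K)/4.
The leader anticipates this reaction. Substituting into P = 321 - 2Q gives P = 343/2 - q_K, so π_K = (343/2 - q_K)q_K - 22q_K.
Leader FOC: 299/2 - 2q_K = 0, so q_K = 299/4.
Then q_B = (299 - 2·(299/4))/4 = 299/8.
Price P = 321 - 2·(897/8) = 387/4.
Kestrel's profit: (387/4 - 22)·(299/4) - 3815 = 1772.5625.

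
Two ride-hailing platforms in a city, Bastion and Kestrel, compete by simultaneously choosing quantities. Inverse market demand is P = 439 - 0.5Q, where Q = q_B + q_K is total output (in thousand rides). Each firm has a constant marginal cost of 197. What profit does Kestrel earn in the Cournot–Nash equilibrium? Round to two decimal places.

Each firm earns π_i = (439 - 0.5Q)q_i - 197q_i.
First-order condition (treating rivals' output as given): 242 - q_i - (1/2)q_j = 0.
By symmetry each firm produces the same amount; substituting q_j = q_i yields q_i = 242/(3/2) = 484/3.
Price P = 439 - (1/2)·(968/3) = 833/3.
Kestrel's profit: (833/3 - 197)·(484/3) = 13014.2222.

13014.22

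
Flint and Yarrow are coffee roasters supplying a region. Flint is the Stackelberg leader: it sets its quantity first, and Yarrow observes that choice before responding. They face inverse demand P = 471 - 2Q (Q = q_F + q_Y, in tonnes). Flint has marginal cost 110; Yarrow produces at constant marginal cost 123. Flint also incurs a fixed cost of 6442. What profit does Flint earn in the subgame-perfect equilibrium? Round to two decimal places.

The follower Yarrow best-responds to any q_F: π_Y = (471 - 2Q)q_Y - 123q_Y.
Setting the follower's marginal profit to zero, 348 - 2q_F - 4q_Y = 0, i.e. q_Y = (348 - 2q_F)/4.
The leader anticipates this reaction. Substituting into P = 471 - 2Q gives P = 297 - q_F, so π_F = (297 - q_F)q_F - 110q_F.
Leader FOC: 187 - 2q_F = 0, so q_F = 187/2.
Then q_Y = (348 - 2·(187/2))/4 = 161/4.
Price P = 471 - 2·(535/4) = 407/2.
Flint's profit: (407/2 - 110)·(187/2) - 6442 = 2300.2500.

2300.25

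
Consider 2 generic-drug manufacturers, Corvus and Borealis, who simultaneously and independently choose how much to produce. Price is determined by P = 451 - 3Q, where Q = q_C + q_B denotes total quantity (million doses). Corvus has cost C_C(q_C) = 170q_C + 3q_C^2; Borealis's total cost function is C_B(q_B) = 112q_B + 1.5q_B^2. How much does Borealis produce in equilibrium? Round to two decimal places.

32.58

Corvus's profit: π_C = (451 - 3Q)q_C - (170q_C + 3q_C²). Setting ∂π_C/∂q_C = 0: 281 - 12q_C - 3(q_B) = 0.
Borealis's profit: π_B = (451 - 3Q)q_B - (112q_B + (3/2)q_B²). Setting ∂π_B/∂q_B = 0: 339 - 9q_B - 3(q_C) = 0.
Best responses: q_C = (281 - 3q_B)/12, q_B = (339 - 3q_C)/9.
Substituting one into the other gives q_C = 168/11 and q_B = 1075/33.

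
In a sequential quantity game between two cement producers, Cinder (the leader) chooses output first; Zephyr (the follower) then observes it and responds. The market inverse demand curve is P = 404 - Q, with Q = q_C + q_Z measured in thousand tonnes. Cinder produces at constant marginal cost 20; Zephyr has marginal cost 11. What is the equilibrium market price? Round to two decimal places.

113.75

Solve by backward induction. Given q_C, the follower Zephyr maximises π_Z = (404 - q_C - q_Z)q_Z - 11q_Z.
Setting the follower's marginal profit to zero, 393 - q_C - 2q_Z = 0, i.e. q_Z = (393 - q_C)/2.
Cinder substitutes q_Z(q_C) into its own profit: π_C = q_C(404 - q_C - (393 - q_C)/2) - 20q_C = (415/2 - (1/2)q_C)q_C - 20q_C.
Leader FOC: 375/2 - q_C = 0, so q_C = 375/2.
Then q_Z = (393 - 375/2)/2 = 411/4.
Total output Q = 1161/4, so price P = 404 - 1161/4 = 455/4.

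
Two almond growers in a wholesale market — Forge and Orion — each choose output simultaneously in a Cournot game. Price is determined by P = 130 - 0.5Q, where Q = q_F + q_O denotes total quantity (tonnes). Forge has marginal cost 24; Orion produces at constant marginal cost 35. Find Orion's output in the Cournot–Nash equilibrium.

56

Forge's profit: π_F = (130 - 0.5Q)q_F - (24q_F). Setting ∂π_F/∂q_F = 0: 106 - q_F - (1/2)(q_O) = 0.
Orion's first-order condition: 95 - q_O - (1/2)(q_F) = 0.
Rearranging gives the reaction functions q_F = (106 - (1/2)q_O) and q_O = (95 - (1/2)q_F).
Solving the pair: q_F = 78, q_O = 56.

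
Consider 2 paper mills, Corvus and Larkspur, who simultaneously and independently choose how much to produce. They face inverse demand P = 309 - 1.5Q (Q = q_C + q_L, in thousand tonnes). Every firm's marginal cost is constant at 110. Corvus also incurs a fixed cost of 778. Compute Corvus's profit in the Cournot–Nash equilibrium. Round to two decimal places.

2155.41

Each firm earns π_i = (309 - 1.5Q)q_i - 110q_i.
Setting ∂π_i/∂q_i = 0 with rivals' quantities fixed: 199 - 3q_i - (3/2)q_j = 0.
With identical firms every q_j equals q_i, so q_j = q_i and 199 = (9/2)q_i, giving q_i = 398/9.
Price P = 309 - (3/2)·(796/9) = 529/3.
Corvus's profit: (529/3 - 110)·(398/9) - 778 = 2155.4074.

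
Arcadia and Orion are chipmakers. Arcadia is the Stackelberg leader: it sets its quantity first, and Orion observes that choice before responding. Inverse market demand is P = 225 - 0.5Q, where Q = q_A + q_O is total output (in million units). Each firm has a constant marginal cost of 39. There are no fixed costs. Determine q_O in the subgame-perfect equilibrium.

93

Solve by backward induction. Given q_A, the follower Orion maximises π_O = (225 - (1/2)q_A - (1/2)q_O)q_O - 39q_O.
Setting the follower's marginal profit to zero, 186 - (1/2)q_A - q_O = 0, i.e. q_O = (186 - (1/2)q_A).
Arcadia substitutes q_O(q_A) into its own profit: π_A = q_A(225 - (1/2)q_A - (186 - (1/2)q_A)/2) - 39q_A = (132 - (1/4)q_A)q_A - 39q_A.
The leader's first-order condition 93 - (1/2)q_A = 0 yields q_A = 186.
Then q_O = (186 - (1/2)·186) = 93.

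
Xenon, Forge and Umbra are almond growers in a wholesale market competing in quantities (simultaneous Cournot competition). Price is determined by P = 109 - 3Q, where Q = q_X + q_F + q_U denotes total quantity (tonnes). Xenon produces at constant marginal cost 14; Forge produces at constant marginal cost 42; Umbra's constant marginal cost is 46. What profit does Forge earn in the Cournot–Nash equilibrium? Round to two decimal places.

Xenon's profit: π_X = (109 - 3Q)q_X - (14q_X). Setting ∂π_X/∂q_X = 0: 95 - 6q_X - 3(q_F + q_U) = 0.
Forge's profit: π_F = (109 - 3Q)q_F - (42q_F). Setting ∂π_F/∂q_F = 0: 67 - 6q_F - 3(q_X + q_U) = 0.
Umbra's first-order condition: 63 - 6q_U - 3(q_X + q_F) = 0.
Adding the 3 conditions: 225 − 6Q − 6Q = 0, i.e. Q = 75/4.
Back-substituting: q_X = (95 − 225/4)/3 = 155/12, q_F = (67 − 225/4)/3 = 43/12, q_U = (63 − 225/4)/3 = 9/4.
Price P = 109 - 3·(75/4) = 211/4.
Forge's profit: (211/4 - 42)·(43/12) = 1849/48.

38.52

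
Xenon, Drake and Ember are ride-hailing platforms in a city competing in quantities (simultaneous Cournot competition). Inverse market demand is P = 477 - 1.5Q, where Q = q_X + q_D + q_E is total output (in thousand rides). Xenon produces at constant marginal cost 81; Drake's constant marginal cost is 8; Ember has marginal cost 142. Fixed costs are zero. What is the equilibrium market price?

177

Xenon's profit: π_X = (477 - 1.5Q)q_X - (81q_X). Setting ∂π_X/∂q_X = 0: 396 - 3q_X - (3/2)(q_D + q_E) = 0.
Drake's first-order condition: 469 - 3q_D - (3/2)(q_X + q_E) = 0.
Ember's first-order condition: 335 - 3q_E - (3/2)(q_X + q_D) = 0.
Adding the 3 first-order conditions: 1200 − 6Q = 0, so Q = 200.
Back-substituting: q_X = (396 − 300)/(3/2) = 64, q_D = (469 − 300)/(3/2) = 338/3, q_E = (335 − 300)/(3/2) = 70/3.
Total output Q = 200, so price P = 477 - (3/2)·200 = 177.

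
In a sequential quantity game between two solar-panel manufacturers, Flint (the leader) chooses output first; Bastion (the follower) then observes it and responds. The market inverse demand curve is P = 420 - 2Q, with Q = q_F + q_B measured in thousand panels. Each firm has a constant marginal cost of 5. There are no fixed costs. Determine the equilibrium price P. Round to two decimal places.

The follower Bastion best-responds to any q_F: π_B = (420 - 2Q)q_B - 5q_B.
∂π_B/∂q_B = 415 - 2q_F - 4q_B = 0 gives the reaction function q_B = (415 - 2q_F)/4.
The leader anticipates this reaction. Substituting into P = 420 - 2Q gives P = 425/2 - q_F, so π_F = (425/2 - q_F)q_F - 5q_F.
The leader's first-order condition 415/2 - 2q_F = 0 yields q_F = 415/4.
Then q_B = (415 - 2·(415/4))/4 = 415/8.
Total output Q = 1245/8, so price P = 420 - 2·(1245/8) = 435/4.

108.75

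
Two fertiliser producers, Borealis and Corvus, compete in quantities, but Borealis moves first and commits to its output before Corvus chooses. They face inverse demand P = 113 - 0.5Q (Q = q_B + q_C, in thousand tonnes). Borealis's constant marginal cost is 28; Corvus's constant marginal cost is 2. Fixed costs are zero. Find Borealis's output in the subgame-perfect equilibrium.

59

Solve by backward induction. Given q_B, the follower Corvus maximises π_C = (113 - (1/2)q_B - (1/2)q_C)q_C - 2q_C.
∂π_C/∂q_C = 111 - (1/2)q_B - q_C = 0 gives the reaction function q_C = (111 - (1/2)q_B).
The leader anticipates this reaction. Substituting into P = 113 - 0.5Q gives P = 115/2 - (1/4)q_B, so π_B = (115/2 - (1/4)q_B)q_B - 28q_B.
The leader's first-order condition 59/2 - (1/2)q_B = 0 yields q_B = 59.
Then q_C = (111 - (1/2)·59) = 163/2.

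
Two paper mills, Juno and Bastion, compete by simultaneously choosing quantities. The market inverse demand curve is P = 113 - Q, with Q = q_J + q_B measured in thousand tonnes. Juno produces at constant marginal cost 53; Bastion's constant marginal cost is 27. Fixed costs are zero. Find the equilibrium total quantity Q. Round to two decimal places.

48.67

Juno's profit: π_J = (113 - Q)q_J - (53q_J). Setting ∂π_J/∂q_J = 0: 60 - 2q_J - (q_B) = 0.
Bastion's first-order condition: 86 - 2q_B - (q_J) = 0.
Best responses: q_J = (60 - q_B)/2, q_B = (86 - q_J)/2.
Solving the pair: q_J = 34/3, q_B = 112/3.
Total output Q = 34/3 + 112/3 = 146/3.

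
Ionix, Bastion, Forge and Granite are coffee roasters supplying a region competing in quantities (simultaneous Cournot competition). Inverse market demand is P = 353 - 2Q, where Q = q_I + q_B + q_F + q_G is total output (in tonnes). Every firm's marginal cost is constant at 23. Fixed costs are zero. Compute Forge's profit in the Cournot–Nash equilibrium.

A representative firm's profit is π_i = q_i(353 - 2Q) - 23q_i.
Setting ∂π_i/∂q_i = 0 with rivals' quantities fixed: 330 - 4q_i - 2·Σ_{j≠i} q_j = 0.
By symmetry each firm produces the same amount; substituting Σ_{j≠i} q_j = 3q_i yields q_i = 330/10 = 33.
Price P = 353 - 2·132 = 89.
Forge's profit: (89 - 23)·33 = 2178.

2178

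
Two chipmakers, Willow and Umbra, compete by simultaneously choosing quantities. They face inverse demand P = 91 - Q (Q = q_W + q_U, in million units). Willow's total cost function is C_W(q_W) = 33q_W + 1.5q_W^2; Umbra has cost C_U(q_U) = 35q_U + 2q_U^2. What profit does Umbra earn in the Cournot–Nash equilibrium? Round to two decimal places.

Willow's profit: π_W = (91 - Q)q_W - (33q_W + (3/2)q_W²). Setting ∂π_W/∂q_W = 0: 58 - 5q_W - (q_U) = 0.
Umbra's profit: π_U = (91 - Q)q_U - (35q_U + 2q_U²). Setting ∂π_U/∂q_U = 0: 56 - 6q_U - (q_W) = 0.
Rearranging gives the reaction functions q_W = (58 - q_U)/5 and q_U = (56 - q_W)/6.
Solving the pair: q_W = 292/29, q_U = 222/29.
Price P = 91 - 514/29 = 73.2759.
Umbra's profit: 73.2759·(222/29) - 35·(222/29) - 2(222/29)² = 175.8050.

175.80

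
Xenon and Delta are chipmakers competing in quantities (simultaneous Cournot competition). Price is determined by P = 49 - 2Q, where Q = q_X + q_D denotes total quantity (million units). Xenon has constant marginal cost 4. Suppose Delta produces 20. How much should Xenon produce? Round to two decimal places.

1.25

With the rival's output fixed at 20, Xenon's profit is π_X = (49 - 2·20 - 2q_X)q_X - (4q_X) = (9 - 2q_X)q_X - (4q_X).
∂π_X/∂q_X = 5 - 4q_X = 0, so q_X = 5/4.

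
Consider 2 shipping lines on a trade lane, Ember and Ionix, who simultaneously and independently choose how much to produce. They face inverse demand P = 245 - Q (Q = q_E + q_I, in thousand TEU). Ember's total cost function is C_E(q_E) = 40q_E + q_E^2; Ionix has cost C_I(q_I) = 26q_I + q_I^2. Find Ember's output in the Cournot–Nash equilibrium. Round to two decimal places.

Ember's profit: π_E = (245 - Q)q_E - (40q_E + q_E²). Setting ∂π_E/∂q_E = 0: 205 - 4q_E - (q_I) = 0.
Ionix's profit: π_I = (245 - Q)q_I - (26q_I + q_I²). Setting ∂π_I/∂q_I = 0: 219 - 4q_I - (q_E) = 0.
Best responses: q_E = (205 - q_I)/4, q_I = (219 - q_E)/4.
Solving the pair: q_E = 601/15, q_I = 671/15.

40.07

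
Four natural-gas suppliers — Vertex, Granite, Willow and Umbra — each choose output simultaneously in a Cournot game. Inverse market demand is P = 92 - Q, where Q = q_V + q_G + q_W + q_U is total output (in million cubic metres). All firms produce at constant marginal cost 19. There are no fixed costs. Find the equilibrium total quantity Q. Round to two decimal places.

A representative firm's profit is π_i = q_i(92 - Q) - 19q_i.
First-order condition (treating rivals' output as given): 73 - 2q_i - Σ_{j≠i} q_j = 0.
By symmetry each firm produces the same amount; substituting Σ_{j≠i} q_j = 3q_i yields q_i = 73/5.
Total output Q = 73/5 + 73/5 + 73/5 + 73/5 = 292/5.

58.40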